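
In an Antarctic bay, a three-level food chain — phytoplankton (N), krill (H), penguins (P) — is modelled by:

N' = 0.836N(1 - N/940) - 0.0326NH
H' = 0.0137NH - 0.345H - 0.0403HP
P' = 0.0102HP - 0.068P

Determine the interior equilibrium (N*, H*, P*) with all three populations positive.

From dP/dt = 0: 0.0102H* = 0.068, so H* = 6.67.
From dN/dt = 0: 0.836(1 - N*/940) = 0.0326·6.67, giving N* = 940·(1 - 0.26) = 696.
From dH/dt = 0: 0.0137·696 - 0.345 = 0.0403P*, so P* = 9.19/0.0403 = 228.

N* ≈ 696, H* ≈ 6.67, P* ≈ 228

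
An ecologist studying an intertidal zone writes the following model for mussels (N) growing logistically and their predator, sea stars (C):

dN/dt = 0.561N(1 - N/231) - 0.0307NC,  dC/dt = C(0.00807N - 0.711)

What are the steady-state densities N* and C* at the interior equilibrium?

N* ≈ 88.1, C* ≈ 11.3

From dC/dt = 0 with C > 0: 0.00807N* = 0.711, so N* = 88.1.
Substitute into dN/dt = 0: 0.561(1 - 88.1/231) = 0.0307C*.
The bracket is 0.619, giving C* = 0.347/0.0307 = 11.3.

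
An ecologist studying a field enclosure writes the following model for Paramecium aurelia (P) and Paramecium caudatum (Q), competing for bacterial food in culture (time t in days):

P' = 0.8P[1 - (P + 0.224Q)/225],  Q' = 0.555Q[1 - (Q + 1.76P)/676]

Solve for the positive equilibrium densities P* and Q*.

P* ≈ 121, Q* ≈ 462

Setting both brackets to zero gives the nullclines P + 0.224Q = 225 and 1.76P + Q = 676.
Substituting Q = 676 - 1.76P into the first: P(1 - 0.224·1.76) = 225 - 0.224·676.
So P* = 73.6/0.606 = 121, and then Q* = 676 - 1.76·121 = 462.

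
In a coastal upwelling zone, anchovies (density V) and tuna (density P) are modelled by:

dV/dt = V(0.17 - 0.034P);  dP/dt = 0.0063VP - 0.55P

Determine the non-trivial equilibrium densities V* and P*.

V* ≈ 87.3, P* ≈ 5

Set dP/dt = 0 with P > 0: 0.0063V - 0.55 = 0, so V* = 0.55/0.0063 = 87.3.
Set dV/dt = 0 with V > 0: 0.17 - 0.034P = 0, so P* = 0.17/0.034 = 5.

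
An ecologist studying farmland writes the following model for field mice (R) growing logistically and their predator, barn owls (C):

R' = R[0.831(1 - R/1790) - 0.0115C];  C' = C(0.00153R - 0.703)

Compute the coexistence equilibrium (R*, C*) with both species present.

From dC/dt = 0 with C > 0: 0.00153R* = 0.703, so R* = 459.
Substitute into dR/dt = 0: 0.831(1 - 459/1790) = 0.0115C*.
The bracket is 0.743, giving C* = 0.618/0.0115 = 53.7.

R* ≈ 459, C* ≈ 53.7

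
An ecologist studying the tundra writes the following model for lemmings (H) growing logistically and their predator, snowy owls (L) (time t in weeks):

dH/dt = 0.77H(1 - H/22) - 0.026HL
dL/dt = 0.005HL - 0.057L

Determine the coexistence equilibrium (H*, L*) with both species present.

H* ≈ 11.4, L* ≈ 14.3

From dL/dt = 0 with L > 0: 0.005H* = 0.057, so H* = 11.4.
Substitute into dH/dt = 0: 0.77(1 - 11.4/22) = 0.026L*.
The bracket is 0.482, giving L* = 0.371/0.026 = 14.3.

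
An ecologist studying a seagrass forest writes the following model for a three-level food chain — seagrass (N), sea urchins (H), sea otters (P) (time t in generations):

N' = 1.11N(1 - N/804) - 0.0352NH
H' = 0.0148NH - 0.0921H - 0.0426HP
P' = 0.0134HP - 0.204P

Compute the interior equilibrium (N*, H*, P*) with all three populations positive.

N* ≈ 416, H* ≈ 15.2, P* ≈ 142

From dP/dt = 0: 0.0134H* = 0.204, so H* = 15.2.
From dN/dt = 0: 1.11(1 - N*/804) = 0.0352·15.2, giving N* = 804·(1 - 0.483) = 416.
From dH/dt = 0: 0.0148·416 - 0.0921 = 0.0426P*, so P* = 6.06/0.0426 = 142.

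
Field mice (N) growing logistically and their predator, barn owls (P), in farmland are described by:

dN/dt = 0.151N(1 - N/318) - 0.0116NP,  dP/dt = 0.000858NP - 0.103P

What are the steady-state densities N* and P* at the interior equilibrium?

From dP/dt = 0 with P > 0: 0.000858N* = 0.103, so N* = 120.
Substitute into dN/dt = 0: 0.151(1 - 120/318) = 0.0116P*.
The bracket is 0.622, giving P* = 0.094/0.0116 = 8.1.

N* ≈ 120, P* ≈ 8.1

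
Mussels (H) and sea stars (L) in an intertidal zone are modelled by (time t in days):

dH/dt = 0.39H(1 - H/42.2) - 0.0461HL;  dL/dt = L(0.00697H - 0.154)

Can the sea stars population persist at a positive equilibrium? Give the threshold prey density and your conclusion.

The predator equation gives dL/dt > 0 only when H > 0.154/0.00697 = 22.1.
Without the predator, H → K = 42.2. Since 42.2 > 22.1, the predator can invade and persist.

Threshold H = 22.1; K > 22.1, so yes, the predator persists.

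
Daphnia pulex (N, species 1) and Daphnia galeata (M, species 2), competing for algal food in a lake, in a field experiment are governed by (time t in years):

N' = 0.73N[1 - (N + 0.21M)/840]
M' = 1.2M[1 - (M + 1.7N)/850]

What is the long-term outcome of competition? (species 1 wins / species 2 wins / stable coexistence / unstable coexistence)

Compare the nullcline intercepts: K1/α12 = 840/0.21 = 4000 > K2 = 850; K2/α21 = 850/1.7 = 500 < K1 = 840.
Since the inequalities point opposite ways, species 1 can invade but species 2 cannot.

species 1 excludes species 2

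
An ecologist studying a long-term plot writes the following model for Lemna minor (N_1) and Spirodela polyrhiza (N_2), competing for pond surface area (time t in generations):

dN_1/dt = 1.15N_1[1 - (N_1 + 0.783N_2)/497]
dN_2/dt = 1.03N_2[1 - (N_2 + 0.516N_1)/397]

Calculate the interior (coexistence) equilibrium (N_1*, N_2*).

N_1* ≈ 312, N_2* ≈ 236

Setting both brackets to zero gives the nullclines N_1 + 0.783N_2 = 497 and 0.516N_1 + N_2 = 397.
Substituting N_2 = 397 - 0.516N_1 into the first: N_1(1 - 0.783·0.516) = 497 - 0.783·397.
So N_1* = 186/0.596 = 312, and then N_2* = 397 - 0.516·312 = 236.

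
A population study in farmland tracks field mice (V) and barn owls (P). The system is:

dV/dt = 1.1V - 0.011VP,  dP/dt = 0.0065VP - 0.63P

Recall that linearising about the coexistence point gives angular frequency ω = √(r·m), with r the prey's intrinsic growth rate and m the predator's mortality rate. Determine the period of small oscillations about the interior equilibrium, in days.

T ≈ 7.55 days

Here r = 1.1 and m = 0.63, so r·m = 0.693.
ω = √0.693 = 0.832 per day, hence T = 2π/ω ≈ 7.55 days.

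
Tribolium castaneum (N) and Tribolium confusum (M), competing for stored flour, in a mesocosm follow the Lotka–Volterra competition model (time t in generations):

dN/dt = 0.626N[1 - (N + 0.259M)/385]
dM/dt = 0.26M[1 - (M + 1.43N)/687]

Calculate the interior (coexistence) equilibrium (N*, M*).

Setting both brackets to zero gives the nullclines N + 0.259M = 385 and 1.43N + M = 687.
Substituting M = 687 - 1.43N into the first: N(1 - 0.259·1.43) = 385 - 0.259·687.
So N* = 207/0.63 = 329, and then M* = 687 - 1.43·329 = 217.

N* ≈ 329, M* ≈ 217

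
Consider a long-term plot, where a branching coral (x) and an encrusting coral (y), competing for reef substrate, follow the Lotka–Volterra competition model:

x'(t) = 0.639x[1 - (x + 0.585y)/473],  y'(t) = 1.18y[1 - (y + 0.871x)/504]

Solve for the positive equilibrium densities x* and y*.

Setting both brackets to zero gives the nullclines x + 0.585y = 473 and 0.871x + y = 504.
Substituting y = 504 - 0.871x into the first: x(1 - 0.585·0.871) = 473 - 0.585·504.
So x* = 178/0.49 = 363, and then y* = 504 - 0.871·363 = 188.

x* ≈ 363, y* ≈ 188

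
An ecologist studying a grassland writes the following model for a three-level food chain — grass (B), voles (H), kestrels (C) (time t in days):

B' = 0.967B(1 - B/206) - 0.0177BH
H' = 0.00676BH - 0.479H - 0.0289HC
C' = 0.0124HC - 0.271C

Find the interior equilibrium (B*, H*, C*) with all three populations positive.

B* ≈ 124, H* ≈ 21.9, C* ≈ 12.3

From dC/dt = 0: 0.0124H* = 0.271, so H* = 21.9.
From dB/dt = 0: 0.967(1 - B*/206) = 0.0177·21.9, giving B* = 206·(1 - 0.4) = 124.
From dH/dt = 0: 0.00676·124 - 0.479 = 0.0289C*, so C* = 0.356/0.0289 = 12.3.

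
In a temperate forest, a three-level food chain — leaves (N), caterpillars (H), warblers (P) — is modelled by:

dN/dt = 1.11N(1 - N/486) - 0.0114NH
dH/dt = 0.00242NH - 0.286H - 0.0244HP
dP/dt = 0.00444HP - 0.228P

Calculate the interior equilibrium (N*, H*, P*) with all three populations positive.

From dP/dt = 0: 0.00444H* = 0.228, so H* = 51.4.
From dN/dt = 0: 1.11(1 - N*/486) = 0.0114·51.4, giving N* = 486·(1 - 0.527) = 230.
From dH/dt = 0: 0.00242·230 - 0.286 = 0.0244P*, so P* = 0.27/0.0244 = 11.1.

N* ≈ 230, H* ≈ 51.4, P* ≈ 11.1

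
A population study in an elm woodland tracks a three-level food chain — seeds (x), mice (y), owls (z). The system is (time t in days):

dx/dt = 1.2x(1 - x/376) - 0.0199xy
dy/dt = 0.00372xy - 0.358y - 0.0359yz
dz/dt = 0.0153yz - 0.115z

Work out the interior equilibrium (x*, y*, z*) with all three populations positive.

x* ≈ 329, y* ≈ 7.52, z* ≈ 24.1

From dz/dt = 0: 0.0153y* = 0.115, so y* = 7.52.
From dx/dt = 0: 1.2(1 - x*/376) = 0.0199·7.52, giving x* = 376·(1 - 0.125) = 329.
From dy/dt = 0: 0.00372·329 - 0.358 = 0.0359z*, so z* = 0.866/0.0359 = 24.1.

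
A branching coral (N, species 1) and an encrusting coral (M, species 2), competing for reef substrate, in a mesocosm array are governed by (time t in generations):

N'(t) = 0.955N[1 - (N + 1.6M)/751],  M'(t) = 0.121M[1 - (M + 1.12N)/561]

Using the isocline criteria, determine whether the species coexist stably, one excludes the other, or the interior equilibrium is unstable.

unstable coexistence (outcome depends on initial conditions)

Compare the nullcline intercepts: K1/α12 = 751/1.6 = 469 < K2 = 561; K2/α21 = 561/1.12 = 501 < K1 = 751.
Since both are reversed, neither can invade when rare; the interior point is a saddle.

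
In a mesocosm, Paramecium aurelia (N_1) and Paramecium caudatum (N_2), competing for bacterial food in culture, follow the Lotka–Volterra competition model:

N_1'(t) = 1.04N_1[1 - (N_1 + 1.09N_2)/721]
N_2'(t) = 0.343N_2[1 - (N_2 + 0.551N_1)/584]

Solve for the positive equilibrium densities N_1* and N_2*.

N_1* ≈ 211, N_2* ≈ 468

Setting both brackets to zero gives the nullclines N_1 + 1.09N_2 = 721 and 0.551N_1 + N_2 = 584.
Substituting N_2 = 584 - 0.551N_1 into the first: N_1(1 - 1.09·0.551) = 721 - 1.09·584.
So N_1* = 84.4/0.399 = 211, and then N_2* = 584 - 0.551·211 = 468.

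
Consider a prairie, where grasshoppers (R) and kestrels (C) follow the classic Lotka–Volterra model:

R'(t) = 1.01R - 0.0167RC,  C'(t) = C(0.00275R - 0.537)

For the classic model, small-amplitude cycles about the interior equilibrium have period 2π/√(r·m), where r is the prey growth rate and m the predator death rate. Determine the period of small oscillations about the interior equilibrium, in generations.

T ≈ 8.53 generations

Here r = 1.01 and m = 0.537, so r·m = 0.542.
ω = √0.542 = 0.736 per generation, hence T = 2π/ω ≈ 8.53 generations.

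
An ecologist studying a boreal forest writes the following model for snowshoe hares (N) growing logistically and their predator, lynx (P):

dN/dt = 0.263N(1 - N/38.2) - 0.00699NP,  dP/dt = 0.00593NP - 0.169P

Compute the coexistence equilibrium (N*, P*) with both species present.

From dP/dt = 0 with P > 0: 0.00593N* = 0.169, so N* = 28.5.
Substitute into dN/dt = 0: 0.263(1 - 28.5/38.2) = 0.00699P*.
The bracket is 0.254, giving P* = 0.0668/0.00699 = 9.55.

N* ≈ 28.5, P* ≈ 9.55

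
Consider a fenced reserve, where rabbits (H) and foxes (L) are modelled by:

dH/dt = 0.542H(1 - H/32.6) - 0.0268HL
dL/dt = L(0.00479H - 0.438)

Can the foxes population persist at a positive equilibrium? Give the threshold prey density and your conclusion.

Threshold H = 91.4; K < 91.4, so no, the predator goes extinct.

The predator equation gives dL/dt > 0 only when H > 0.438/0.00479 = 91.4.
Without the predator, H → K = 32.6. Since 32.6 < 91.4, the predator cannot invade.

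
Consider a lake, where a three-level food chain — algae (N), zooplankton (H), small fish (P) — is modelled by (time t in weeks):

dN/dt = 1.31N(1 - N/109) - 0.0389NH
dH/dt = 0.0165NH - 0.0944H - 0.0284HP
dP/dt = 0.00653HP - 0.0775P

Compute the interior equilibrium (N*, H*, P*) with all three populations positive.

From dP/dt = 0: 0.00653H* = 0.0775, so H* = 11.9.
From dN/dt = 0: 1.31(1 - N*/109) = 0.0389·11.9, giving N* = 109·(1 - 0.352) = 70.6.
From dH/dt = 0: 0.0165·70.6 - 0.0944 = 0.0284P*, so P* = 1.07/0.0284 = 37.7.

N* ≈ 70.6, H* ≈ 11.9, P* ≈ 37.7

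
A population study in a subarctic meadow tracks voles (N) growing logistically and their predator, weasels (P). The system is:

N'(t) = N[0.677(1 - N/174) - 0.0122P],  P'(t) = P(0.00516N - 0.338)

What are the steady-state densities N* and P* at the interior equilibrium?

From dP/dt = 0 with P > 0: 0.00516N* = 0.338, so N* = 65.5.
Substitute into dN/dt = 0: 0.677(1 - 65.5/174) = 0.0122P*.
The bracket is 0.624, giving P* = 0.422/0.0122 = 34.6.

N* ≈ 65.5, P* ≈ 34.6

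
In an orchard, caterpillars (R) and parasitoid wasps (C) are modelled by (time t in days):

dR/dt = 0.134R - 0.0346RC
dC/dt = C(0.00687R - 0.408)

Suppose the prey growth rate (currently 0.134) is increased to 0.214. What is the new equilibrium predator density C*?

C* ≈ 6.18

At the interior fixed point, setting dR/dt = 0 with R > 0 fixes C* = (prey growth rate)/(RC coefficient) — independent of the other coefficients.
With the change, C* = 0.214/0.0346 = 6.18; it rises from 3.87.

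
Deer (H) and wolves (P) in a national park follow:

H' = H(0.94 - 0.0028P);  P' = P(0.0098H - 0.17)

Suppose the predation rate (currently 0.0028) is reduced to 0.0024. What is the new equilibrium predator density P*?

At the interior fixed point, setting dH/dt = 0 with H > 0 fixes P* = (prey growth rate)/(HP coefficient) — independent of the other coefficients.
With the change, P* = 0.94/0.0024 = 392; it rises from 336.

P* ≈ 392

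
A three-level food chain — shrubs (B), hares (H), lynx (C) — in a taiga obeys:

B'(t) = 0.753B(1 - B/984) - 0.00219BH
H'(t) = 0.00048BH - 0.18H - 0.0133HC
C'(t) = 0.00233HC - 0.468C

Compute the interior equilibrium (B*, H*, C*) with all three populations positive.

B* ≈ 409, H* ≈ 201, C* ≈ 1.23

From dC/dt = 0: 0.00233H* = 0.468, so H* = 201.
From dB/dt = 0: 0.753(1 - B*/984) = 0.00219·201, giving B* = 984·(1 - 0.584) = 409.
From dH/dt = 0: 0.00048·409 - 0.18 = 0.0133C*, so C* = 0.0164/0.0133 = 1.23.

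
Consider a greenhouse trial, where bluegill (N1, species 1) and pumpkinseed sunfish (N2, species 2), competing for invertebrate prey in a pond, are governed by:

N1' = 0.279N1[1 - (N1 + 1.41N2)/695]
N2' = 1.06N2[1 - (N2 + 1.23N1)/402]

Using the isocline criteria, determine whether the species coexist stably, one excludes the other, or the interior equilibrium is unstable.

species 1 excludes species 2

Compare the nullcline intercepts: K1/α12 = 695/1.41 = 493 > K2 = 402; K2/α21 = 402/1.23 = 327 < K1 = 695.
Since the inequalities point opposite ways, species 1 can invade but species 2 cannot.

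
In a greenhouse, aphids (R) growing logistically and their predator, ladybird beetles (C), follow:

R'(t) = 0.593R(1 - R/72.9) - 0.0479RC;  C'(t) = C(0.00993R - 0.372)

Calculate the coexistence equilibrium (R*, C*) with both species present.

R* ≈ 37.5, C* ≈ 6.02

From dC/dt = 0 with C > 0: 0.00993R* = 0.372, so R* = 37.5.
Substitute into dR/dt = 0: 0.593(1 - 37.5/72.9) = 0.0479C*.
The bracket is 0.486, giving C* = 0.288/0.0479 = 6.02.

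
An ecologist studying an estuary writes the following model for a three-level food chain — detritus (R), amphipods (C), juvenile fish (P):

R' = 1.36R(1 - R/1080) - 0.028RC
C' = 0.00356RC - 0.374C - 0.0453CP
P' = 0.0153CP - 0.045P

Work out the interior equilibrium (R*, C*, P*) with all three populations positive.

R* ≈ 1010, C* ≈ 2.94, P* ≈ 71.5

From dP/dt = 0: 0.0153C* = 0.045, so C* = 2.94.
From dR/dt = 0: 1.36(1 - R*/1080) = 0.028·2.94, giving R* = 1080·(1 - 0.0606) = 1010.
From dC/dt = 0: 0.00356·1010 - 0.374 = 0.0453P*, so P* = 3.24/0.0453 = 71.5.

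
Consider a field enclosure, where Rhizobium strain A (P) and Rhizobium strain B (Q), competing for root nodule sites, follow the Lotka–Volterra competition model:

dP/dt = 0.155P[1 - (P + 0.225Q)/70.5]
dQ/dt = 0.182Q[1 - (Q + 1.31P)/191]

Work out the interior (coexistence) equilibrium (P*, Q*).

P* ≈ 39, Q* ≈ 140

Setting both brackets to zero gives the nullclines P + 0.225Q = 70.5 and 1.31P + Q = 191.
Substituting Q = 191 - 1.31P into the first: P(1 - 0.225·1.31) = 70.5 - 0.225·191.
So P* = 27.5/0.705 = 39, and then Q* = 191 - 1.31·39 = 140.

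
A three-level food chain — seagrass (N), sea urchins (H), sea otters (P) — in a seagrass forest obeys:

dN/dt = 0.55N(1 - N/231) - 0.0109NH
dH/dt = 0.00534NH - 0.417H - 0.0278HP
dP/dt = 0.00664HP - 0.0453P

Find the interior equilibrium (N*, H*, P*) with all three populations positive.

N* ≈ 200, H* ≈ 6.82, P* ≈ 23.4

From dP/dt = 0: 0.00664H* = 0.0453, so H* = 6.82.
From dN/dt = 0: 0.55(1 - N*/231) = 0.0109·6.82, giving N* = 231·(1 - 0.135) = 200.
From dH/dt = 0: 0.00534·200 - 0.417 = 0.0278P*, so P* = 0.65/0.0278 = 23.4.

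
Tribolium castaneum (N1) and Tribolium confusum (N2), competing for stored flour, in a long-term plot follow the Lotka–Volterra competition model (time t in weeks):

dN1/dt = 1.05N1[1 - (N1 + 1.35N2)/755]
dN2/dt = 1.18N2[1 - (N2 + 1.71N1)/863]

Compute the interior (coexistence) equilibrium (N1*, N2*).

Setting both brackets to zero gives the nullclines N1 + 1.35N2 = 755 and 1.71N1 + N2 = 863.
Substituting N2 = 863 - 1.71N1 into the first: N1(1 - 1.35·1.71) = 755 - 1.35·863.
So N1* = -410/-1.31 = 313, and then N2* = 863 - 1.71·313 = 327.

N1* ≈ 313, N2* ≈ 327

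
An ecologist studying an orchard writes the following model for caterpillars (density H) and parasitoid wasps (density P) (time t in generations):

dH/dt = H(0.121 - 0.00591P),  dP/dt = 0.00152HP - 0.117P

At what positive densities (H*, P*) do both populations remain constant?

Set dP/dt = 0 with P > 0: 0.00152H - 0.117 = 0, so H* = 0.117/0.00152 = 77.
Set dH/dt = 0 with H > 0: 0.121 - 0.00591P = 0, so P* = 0.121/0.00591 = 20.5.

H* ≈ 77, P* ≈ 20.5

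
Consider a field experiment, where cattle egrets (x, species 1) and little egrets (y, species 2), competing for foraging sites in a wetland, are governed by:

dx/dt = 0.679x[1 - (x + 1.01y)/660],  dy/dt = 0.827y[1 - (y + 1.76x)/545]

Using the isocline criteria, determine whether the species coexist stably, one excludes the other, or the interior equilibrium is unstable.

species 1 excludes species 2

Compare the nullcline intercepts: K1/α12 = 660/1.01 = 653 > K2 = 545; K2/α21 = 545/1.76 = 310 < K1 = 660.
Since the inequalities point opposite ways, species 1 can invade but species 2 cannot.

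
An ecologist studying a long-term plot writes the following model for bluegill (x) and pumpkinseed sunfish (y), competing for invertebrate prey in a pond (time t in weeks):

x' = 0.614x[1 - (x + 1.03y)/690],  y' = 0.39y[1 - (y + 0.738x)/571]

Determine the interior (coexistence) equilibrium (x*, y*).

Setting both brackets to zero gives the nullclines x + 1.03y = 690 and 0.738x + y = 571.
Substituting y = 571 - 0.738x into the first: x(1 - 1.03·0.738) = 690 - 1.03·571.
So x* = 102/0.24 = 425, and then y* = 571 - 0.738·425 = 258.

x* ≈ 425, y* ≈ 258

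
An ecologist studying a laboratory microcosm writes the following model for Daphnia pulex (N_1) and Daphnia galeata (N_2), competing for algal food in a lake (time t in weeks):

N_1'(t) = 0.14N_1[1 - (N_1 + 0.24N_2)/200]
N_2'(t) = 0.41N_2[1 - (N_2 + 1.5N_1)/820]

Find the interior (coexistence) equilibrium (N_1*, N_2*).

N_1* ≈ 5, N_2* ≈ 812

Setting both brackets to zero gives the nullclines N_1 + 0.24N_2 = 200 and 1.5N_1 + N_2 = 820.
Substituting N_2 = 820 - 1.5N_1 into the first: N_1(1 - 0.24·1.5) = 200 - 0.24·820.
So N_1* = 3.2/0.64 = 5, and then N_2* = 820 - 1.5·5 = 812.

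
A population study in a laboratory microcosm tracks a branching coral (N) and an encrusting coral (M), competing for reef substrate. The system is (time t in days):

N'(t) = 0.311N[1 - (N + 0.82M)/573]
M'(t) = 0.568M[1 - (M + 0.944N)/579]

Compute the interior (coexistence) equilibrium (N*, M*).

N* ≈ 435, M* ≈ 169

Setting both brackets to zero gives the nullclines N + 0.82M = 573 and 0.944N + M = 579.
Substituting M = 579 - 0.944N into the first: N(1 - 0.82·0.944) = 573 - 0.82·579.
So N* = 98.2/0.226 = 435, and then M* = 579 - 0.944·435 = 169.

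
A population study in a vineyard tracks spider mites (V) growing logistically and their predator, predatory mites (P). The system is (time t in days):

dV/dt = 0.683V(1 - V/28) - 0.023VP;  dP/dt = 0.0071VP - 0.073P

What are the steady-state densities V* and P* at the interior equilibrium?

V* ≈ 10.3, P* ≈ 18.8

From dP/dt = 0 with P > 0: 0.0071V* = 0.073, so V* = 10.3.
Substitute into dV/dt = 0: 0.683(1 - 10.3/28) = 0.023P*.
The bracket is 0.633, giving P* = 0.432/0.023 = 18.8.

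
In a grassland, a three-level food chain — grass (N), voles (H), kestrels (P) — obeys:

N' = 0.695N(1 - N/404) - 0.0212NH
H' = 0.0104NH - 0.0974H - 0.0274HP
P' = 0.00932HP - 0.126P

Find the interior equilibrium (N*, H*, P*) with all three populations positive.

From dP/dt = 0: 0.00932H* = 0.126, so H* = 13.5.
From dN/dt = 0: 0.695(1 - N*/404) = 0.0212·13.5, giving N* = 404·(1 - 0.412) = 237.
From dH/dt = 0: 0.0104·237 - 0.0974 = 0.0274P*, so P* = 2.37/0.0274 = 86.6.

N* ≈ 237, H* ≈ 13.5, P* ≈ 86.6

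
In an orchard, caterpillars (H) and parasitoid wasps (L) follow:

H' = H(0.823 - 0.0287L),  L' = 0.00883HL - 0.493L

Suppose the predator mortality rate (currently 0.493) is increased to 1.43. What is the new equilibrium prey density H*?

H* ≈ 162

At the interior fixed point, setting dL/dt = 0 with L > 0 fixes H* = (predator death rate)/(HL coefficient) — independent of the other coefficients.
With the change, H* = 1.43/0.00883 = 162; it rises from 55.8.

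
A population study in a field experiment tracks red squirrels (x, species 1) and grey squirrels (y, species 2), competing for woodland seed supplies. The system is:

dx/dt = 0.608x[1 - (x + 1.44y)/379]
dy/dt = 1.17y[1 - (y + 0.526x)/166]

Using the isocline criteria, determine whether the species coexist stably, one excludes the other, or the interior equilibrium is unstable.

Compare the nullcline intercepts: K1/α12 = 379/1.44 = 263 > K2 = 166; K2/α21 = 166/0.526 = 316 < K1 = 379.
Since the inequalities point opposite ways, species 1 can invade but species 2 cannot.

species 1 excludes species 2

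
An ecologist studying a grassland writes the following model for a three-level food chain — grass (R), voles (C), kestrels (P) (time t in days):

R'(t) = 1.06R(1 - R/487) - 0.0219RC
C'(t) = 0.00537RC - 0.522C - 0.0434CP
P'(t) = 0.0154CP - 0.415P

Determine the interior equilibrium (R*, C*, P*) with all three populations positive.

From dP/dt = 0: 0.0154C* = 0.415, so C* = 26.9.
From dR/dt = 0: 1.06(1 - R*/487) = 0.0219·26.9, giving R* = 487·(1 - 0.557) = 216.
From dC/dt = 0: 0.00537·216 - 0.522 = 0.0434P*, so P* = 0.637/0.0434 = 14.7.

R* ≈ 216, C* ≈ 26.9, P* ≈ 14.7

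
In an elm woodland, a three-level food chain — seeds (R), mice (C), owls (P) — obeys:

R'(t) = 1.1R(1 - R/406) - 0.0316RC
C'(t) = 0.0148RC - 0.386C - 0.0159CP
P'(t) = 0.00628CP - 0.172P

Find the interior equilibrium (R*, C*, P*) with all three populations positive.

R* ≈ 86.6, C* ≈ 27.4, P* ≈ 56.3

From dP/dt = 0: 0.00628C* = 0.172, so C* = 27.4.
From dR/dt = 0: 1.1(1 - R*/406) = 0.0316·27.4, giving R* = 406·(1 - 0.787) = 86.6.
From dC/dt = 0: 0.0148·86.6 - 0.386 = 0.0159P*, so P* = 0.895/0.0159 = 56.3.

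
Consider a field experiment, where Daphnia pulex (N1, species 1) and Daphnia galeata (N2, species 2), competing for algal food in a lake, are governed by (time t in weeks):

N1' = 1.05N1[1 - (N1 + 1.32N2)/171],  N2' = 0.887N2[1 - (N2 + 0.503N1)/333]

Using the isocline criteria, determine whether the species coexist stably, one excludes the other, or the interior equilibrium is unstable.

Compare the nullcline intercepts: K1/α12 = 171/1.32 = 130 < K2 = 333; K2/α21 = 333/0.503 = 662 > K1 = 171.
Since the inequalities point opposite ways, species 2 can invade but species 1 cannot.

species 2 excludes species 1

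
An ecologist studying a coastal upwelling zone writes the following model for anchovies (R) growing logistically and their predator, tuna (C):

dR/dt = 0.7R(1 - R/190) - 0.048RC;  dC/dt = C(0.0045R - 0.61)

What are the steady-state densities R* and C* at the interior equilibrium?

R* ≈ 136, C* ≈ 4.18

From dC/dt = 0 with C > 0: 0.0045R* = 0.61, so R* = 136.
Substitute into dR/dt = 0: 0.7(1 - 136/190) = 0.048C*.
The bracket is 0.287, giving C* = 0.201/0.048 = 4.18.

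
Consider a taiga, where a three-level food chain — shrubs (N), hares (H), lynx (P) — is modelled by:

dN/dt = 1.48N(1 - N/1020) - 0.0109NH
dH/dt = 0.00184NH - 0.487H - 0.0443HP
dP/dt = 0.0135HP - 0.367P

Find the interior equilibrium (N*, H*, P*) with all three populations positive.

N* ≈ 816, H* ≈ 27.2, P* ≈ 22.9

From dP/dt = 0: 0.0135H* = 0.367, so H* = 27.2.
From dN/dt = 0: 1.48(1 - N*/1020) = 0.0109·27.2, giving N* = 1020·(1 - 0.2) = 816.
From dH/dt = 0: 0.00184·816 - 0.487 = 0.0443P*, so P* = 1.01/0.0443 = 22.9.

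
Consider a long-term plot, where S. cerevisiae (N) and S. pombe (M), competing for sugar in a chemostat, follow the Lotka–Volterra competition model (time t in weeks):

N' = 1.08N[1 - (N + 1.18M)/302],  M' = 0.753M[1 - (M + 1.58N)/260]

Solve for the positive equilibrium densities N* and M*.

Setting both brackets to zero gives the nullclines N + 1.18M = 302 and 1.58N + M = 260.
Substituting M = 260 - 1.58N into the first: N(1 - 1.18·1.58) = 302 - 1.18·260.
So N* = -4.8/-0.864 = 5.55, and then M* = 260 - 1.58·5.55 = 251.

N* ≈ 5.55, M* ≈ 251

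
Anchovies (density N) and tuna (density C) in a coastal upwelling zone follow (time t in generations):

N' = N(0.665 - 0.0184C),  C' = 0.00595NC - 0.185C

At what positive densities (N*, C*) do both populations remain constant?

Set dC/dt = 0 with C > 0: 0.00595N - 0.185 = 0, so N* = 0.185/0.00595 = 31.1.
Set dN/dt = 0 with N > 0: 0.665 - 0.0184C = 0, so C* = 0.665/0.0184 = 36.1.

N* ≈ 31.1, C* ≈ 36.1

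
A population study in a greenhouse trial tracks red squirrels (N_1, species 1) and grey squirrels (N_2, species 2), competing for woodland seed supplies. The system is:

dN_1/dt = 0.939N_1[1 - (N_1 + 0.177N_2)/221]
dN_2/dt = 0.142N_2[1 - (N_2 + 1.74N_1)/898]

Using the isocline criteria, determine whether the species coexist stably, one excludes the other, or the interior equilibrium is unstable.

Compare the nullcline intercepts: K1/α12 = 221/0.177 = 1250 > K2 = 898; K2/α21 = 898/1.74 = 516 > K1 = 221.
Since both inequalities hold, each species can invade when rare, so the interior equilibrium is stable.

stable coexistence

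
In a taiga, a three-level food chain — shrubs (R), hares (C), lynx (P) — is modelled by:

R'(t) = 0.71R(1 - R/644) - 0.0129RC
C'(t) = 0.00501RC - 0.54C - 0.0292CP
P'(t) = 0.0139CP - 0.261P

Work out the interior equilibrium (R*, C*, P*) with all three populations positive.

R* ≈ 424, C* ≈ 18.8, P* ≈ 54.3

From dP/dt = 0: 0.0139C* = 0.261, so C* = 18.8.
From dR/dt = 0: 0.71(1 - R*/644) = 0.0129·18.8, giving R* = 644·(1 - 0.341) = 424.
From dC/dt = 0: 0.00501·424 - 0.54 = 0.0292P*, so P* = 1.59/0.0292 = 54.3.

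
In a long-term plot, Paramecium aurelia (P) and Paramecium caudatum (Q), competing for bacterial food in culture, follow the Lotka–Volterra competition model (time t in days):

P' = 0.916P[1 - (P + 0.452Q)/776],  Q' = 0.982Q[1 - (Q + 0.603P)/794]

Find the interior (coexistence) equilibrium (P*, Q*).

Setting both brackets to zero gives the nullclines P + 0.452Q = 776 and 0.603P + Q = 794.
Substituting Q = 794 - 0.603P into the first: P(1 - 0.452·0.603) = 776 - 0.452·794.
So P* = 417/0.727 = 573, and then Q* = 794 - 0.603·573 = 448.

P* ≈ 573, Q* ≈ 448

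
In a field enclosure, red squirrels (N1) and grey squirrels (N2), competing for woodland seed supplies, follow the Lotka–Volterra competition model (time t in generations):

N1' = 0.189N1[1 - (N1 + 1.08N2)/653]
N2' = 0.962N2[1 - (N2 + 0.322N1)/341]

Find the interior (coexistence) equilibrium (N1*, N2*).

Setting both brackets to zero gives the nullclines N1 + 1.08N2 = 653 and 0.322N1 + N2 = 341.
Substituting N2 = 341 - 0.322N1 into the first: N1(1 - 1.08·0.322) = 653 - 1.08·341.
So N1* = 285/0.652 = 437, and then N2* = 341 - 0.322·437 = 200.

N1* ≈ 437, N2* ≈ 200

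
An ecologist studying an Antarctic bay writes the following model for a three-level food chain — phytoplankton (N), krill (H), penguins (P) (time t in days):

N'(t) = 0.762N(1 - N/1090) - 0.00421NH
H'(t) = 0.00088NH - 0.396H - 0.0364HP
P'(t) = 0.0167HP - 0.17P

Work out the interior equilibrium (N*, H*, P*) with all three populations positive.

N* ≈ 1030, H* ≈ 10.2, P* ≈ 14

From dP/dt = 0: 0.0167H* = 0.17, so H* = 10.2.
From dN/dt = 0: 0.762(1 - N*/1090) = 0.00421·10.2, giving N* = 1090·(1 - 0.0562) = 1030.
From dH/dt = 0: 0.00088·1030 - 0.396 = 0.0364P*, so P* = 0.509/0.0364 = 14.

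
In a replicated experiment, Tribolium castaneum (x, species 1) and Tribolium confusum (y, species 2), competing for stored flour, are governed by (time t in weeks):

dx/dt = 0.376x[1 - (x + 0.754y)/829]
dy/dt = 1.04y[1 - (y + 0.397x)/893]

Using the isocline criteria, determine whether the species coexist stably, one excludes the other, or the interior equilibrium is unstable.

stable coexistence

Compare the nullcline intercepts: K1/α12 = 829/0.754 = 1100 > K2 = 893; K2/α21 = 893/0.397 = 2250 > K1 = 829.
Since both inequalities hold, each species can invade when rare, so the interior equilibrium is stable.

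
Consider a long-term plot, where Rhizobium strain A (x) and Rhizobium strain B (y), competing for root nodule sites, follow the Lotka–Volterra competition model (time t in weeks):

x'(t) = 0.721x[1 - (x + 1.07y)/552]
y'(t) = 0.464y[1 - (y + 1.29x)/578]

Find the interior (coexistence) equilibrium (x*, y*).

x* ≈ 175, y* ≈ 353

Setting both brackets to zero gives the nullclines x + 1.07y = 552 and 1.29x + y = 578.
Substituting y = 578 - 1.29x into the first: x(1 - 1.07·1.29) = 552 - 1.07·578.
So x* = -66.5/-0.38 = 175, and then y* = 578 - 1.29·175 = 353.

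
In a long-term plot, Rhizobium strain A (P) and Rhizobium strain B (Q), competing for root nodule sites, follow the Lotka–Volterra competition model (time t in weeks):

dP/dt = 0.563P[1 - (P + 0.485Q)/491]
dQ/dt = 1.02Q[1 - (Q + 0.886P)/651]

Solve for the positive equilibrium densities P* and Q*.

Setting both brackets to zero gives the nullclines P + 0.485Q = 491 and 0.886P + Q = 651.
Substituting Q = 651 - 0.886P into the first: P(1 - 0.485·0.886) = 491 - 0.485·651.
So P* = 175/0.57 = 307, and then Q* = 651 - 0.886·307 = 379.

P* ≈ 307, Q* ≈ 379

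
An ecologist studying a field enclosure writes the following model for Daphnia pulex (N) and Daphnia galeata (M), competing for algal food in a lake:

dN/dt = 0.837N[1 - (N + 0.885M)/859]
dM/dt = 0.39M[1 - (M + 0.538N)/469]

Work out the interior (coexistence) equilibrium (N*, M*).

N* ≈ 847, M* ≈ 13.1

Setting both brackets to zero gives the nullclines N + 0.885M = 859 and 0.538N + M = 469.
Substituting M = 469 - 0.538N into the first: N(1 - 0.885·0.538) = 859 - 0.885·469.
So N* = 444/0.524 = 847, and then M* = 469 - 0.538·847 = 13.1.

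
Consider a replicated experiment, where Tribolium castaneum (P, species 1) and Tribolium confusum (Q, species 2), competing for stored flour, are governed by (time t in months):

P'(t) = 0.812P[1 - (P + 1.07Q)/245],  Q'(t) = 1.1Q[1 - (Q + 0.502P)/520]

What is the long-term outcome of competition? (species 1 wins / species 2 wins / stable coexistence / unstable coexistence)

Compare the nullcline intercepts: K1/α12 = 245/1.07 = 229 < K2 = 520; K2/α21 = 520/0.502 = 1040 > K1 = 245.
Since the inequalities point opposite ways, species 2 can invade but species 1 cannot.

species 2 excludes species 1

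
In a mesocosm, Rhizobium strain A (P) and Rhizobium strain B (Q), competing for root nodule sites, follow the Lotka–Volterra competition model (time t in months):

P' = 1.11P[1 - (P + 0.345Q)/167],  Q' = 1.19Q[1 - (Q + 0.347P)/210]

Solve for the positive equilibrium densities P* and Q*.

P* ≈ 107, Q* ≈ 173

Setting both brackets to zero gives the nullclines P + 0.345Q = 167 and 0.347P + Q = 210.
Substituting Q = 210 - 0.347P into the first: P(1 - 0.345·0.347) = 167 - 0.345·210.
So P* = 94.6/0.88 = 107, and then Q* = 210 - 0.347·107 = 173.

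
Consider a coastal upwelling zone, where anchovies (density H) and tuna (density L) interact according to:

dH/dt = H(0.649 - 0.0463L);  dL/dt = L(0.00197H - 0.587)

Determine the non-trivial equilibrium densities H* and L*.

Set dL/dt = 0 with L > 0: 0.00197H - 0.587 = 0, so H* = 0.587/0.00197 = 298.
Set dH/dt = 0 with H > 0: 0.649 - 0.0463L = 0, so L* = 0.649/0.0463 = 14.

H* ≈ 298, L* ≈ 14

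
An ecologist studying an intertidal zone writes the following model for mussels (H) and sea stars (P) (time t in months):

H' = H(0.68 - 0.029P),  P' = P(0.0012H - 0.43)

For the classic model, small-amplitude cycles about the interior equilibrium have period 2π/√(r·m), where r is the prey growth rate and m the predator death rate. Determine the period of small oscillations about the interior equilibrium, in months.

Here r = 0.68 and m = 0.43, so r·m = 0.292.
ω = √0.292 = 0.541 per month, hence T = 2π/ω ≈ 11.6 months.

T ≈ 11.6 months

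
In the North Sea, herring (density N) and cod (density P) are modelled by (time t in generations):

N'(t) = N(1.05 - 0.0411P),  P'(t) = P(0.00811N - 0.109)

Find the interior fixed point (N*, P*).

Set dP/dt = 0 with P > 0: 0.00811N - 0.109 = 0, so N* = 0.109/0.00811 = 13.4.
Set dN/dt = 0 with N > 0: 1.05 - 0.0411P = 0, so P* = 1.05/0.0411 = 25.5.

N* ≈ 13.4, P* ≈ 25.5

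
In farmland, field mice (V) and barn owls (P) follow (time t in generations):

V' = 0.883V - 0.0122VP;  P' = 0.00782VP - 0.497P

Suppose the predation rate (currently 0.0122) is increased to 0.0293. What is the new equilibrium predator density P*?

At the interior fixed point, setting dV/dt = 0 with V > 0 fixes P* = (prey growth rate)/(VP coefficient) — independent of the other coefficients.
With the change, P* = 0.883/0.0293 = 30.1; it falls from 72.4.

P* ≈ 30.1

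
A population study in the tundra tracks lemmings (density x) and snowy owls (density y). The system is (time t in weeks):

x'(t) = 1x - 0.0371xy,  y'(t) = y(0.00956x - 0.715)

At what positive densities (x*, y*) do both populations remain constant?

Set dy/dt = 0 with y > 0: 0.00956x - 0.715 = 0, so x* = 0.715/0.00956 = 74.8.
Set dx/dt = 0 with x > 0: 1 - 0.0371y = 0, so y* = 1/0.0371 = 27.

x* ≈ 74.8, y* ≈ 27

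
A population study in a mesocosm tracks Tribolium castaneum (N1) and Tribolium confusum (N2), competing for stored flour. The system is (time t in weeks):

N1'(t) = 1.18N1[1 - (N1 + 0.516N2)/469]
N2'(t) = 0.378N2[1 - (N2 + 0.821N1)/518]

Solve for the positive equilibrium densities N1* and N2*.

Setting both brackets to zero gives the nullclines N1 + 0.516N2 = 469 and 0.821N1 + N2 = 518.
Substituting N2 = 518 - 0.821N1 into the first: N1(1 - 0.516·0.821) = 469 - 0.516·518.
So N1* = 202/0.576 = 350, and then N2* = 518 - 0.821·350 = 231.

N1* ≈ 350, N2* ≈ 231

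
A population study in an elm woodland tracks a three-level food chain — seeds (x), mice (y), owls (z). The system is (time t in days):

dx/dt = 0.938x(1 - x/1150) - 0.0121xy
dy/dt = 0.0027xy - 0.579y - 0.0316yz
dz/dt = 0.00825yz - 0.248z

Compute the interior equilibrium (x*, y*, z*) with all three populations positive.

x* ≈ 704, y* ≈ 30.1, z* ≈ 41.8

From dz/dt = 0: 0.00825y* = 0.248, so y* = 30.1.
From dx/dt = 0: 0.938(1 - x*/1150) = 0.0121·30.1, giving x* = 1150·(1 - 0.388) = 704.
From dy/dt = 0: 0.0027·704 - 0.579 = 0.0316z*, so z* = 1.32/0.0316 = 41.8.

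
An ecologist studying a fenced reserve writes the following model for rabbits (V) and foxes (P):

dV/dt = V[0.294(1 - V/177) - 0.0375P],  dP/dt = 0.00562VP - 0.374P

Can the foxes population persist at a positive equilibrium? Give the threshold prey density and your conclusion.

The predator equation gives dP/dt > 0 only when V > 0.374/0.00562 = 66.5.
Without the predator, V → K = 177. Since 177 > 66.5, the predator can invade and persist.

Threshold V = 66.5; K > 66.5, so yes, the predator persists.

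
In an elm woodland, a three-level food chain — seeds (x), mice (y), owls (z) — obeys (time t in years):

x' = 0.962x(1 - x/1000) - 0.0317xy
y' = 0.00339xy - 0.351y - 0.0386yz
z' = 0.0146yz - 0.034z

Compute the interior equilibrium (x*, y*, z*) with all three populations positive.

x* ≈ 923, y* ≈ 2.33, z* ≈ 72

From dz/dt = 0: 0.0146y* = 0.034, so y* = 2.33.
From dx/dt = 0: 0.962(1 - x*/1000) = 0.0317·2.33, giving x* = 1000·(1 - 0.0767) = 923.
From dy/dt = 0: 0.00339·923 - 0.351 = 0.0386z*, so z* = 2.78/0.0386 = 72.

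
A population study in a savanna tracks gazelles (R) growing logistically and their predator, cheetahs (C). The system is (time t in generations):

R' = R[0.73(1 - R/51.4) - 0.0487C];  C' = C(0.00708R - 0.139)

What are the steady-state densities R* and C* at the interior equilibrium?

R* ≈ 19.6, C* ≈ 9.26

From dC/dt = 0 with C > 0: 0.00708R* = 0.139, so R* = 19.6.
Substitute into dR/dt = 0: 0.73(1 - 19.6/51.4) = 0.0487C*.
The bracket is 0.618, giving C* = 0.451/0.0487 = 9.26.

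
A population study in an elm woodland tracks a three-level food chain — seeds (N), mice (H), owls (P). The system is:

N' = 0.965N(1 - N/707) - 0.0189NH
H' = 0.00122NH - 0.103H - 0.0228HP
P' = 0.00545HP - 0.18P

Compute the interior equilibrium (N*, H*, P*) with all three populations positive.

From dP/dt = 0: 0.00545H* = 0.18, so H* = 33.
From dN/dt = 0: 0.965(1 - N*/707) = 0.0189·33, giving N* = 707·(1 - 0.647) = 250.
From dH/dt = 0: 0.00122·250 - 0.103 = 0.0228P*, so P* = 0.202/0.0228 = 8.84.

N* ≈ 250, H* ≈ 33, P* ≈ 8.84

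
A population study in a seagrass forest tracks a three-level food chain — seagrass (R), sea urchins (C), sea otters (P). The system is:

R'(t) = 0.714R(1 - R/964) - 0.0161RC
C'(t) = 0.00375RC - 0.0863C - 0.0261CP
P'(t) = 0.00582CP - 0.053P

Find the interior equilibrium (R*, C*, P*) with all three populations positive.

R* ≈ 766, C* ≈ 9.11, P* ≈ 107

From dP/dt = 0: 0.00582C* = 0.053, so C* = 9.11.
From dR/dt = 0: 0.714(1 - R*/964) = 0.0161·9.11, giving R* = 964·(1 - 0.205) = 766.
From dC/dt = 0: 0.00375·766 - 0.0863 = 0.0261P*, so P* = 2.79/0.0261 = 107.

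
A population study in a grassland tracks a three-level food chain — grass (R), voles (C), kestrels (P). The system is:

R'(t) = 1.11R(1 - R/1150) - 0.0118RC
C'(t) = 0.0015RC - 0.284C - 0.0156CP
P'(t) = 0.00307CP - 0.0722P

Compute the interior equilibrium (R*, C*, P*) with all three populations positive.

From dP/dt = 0: 0.00307C* = 0.0722, so C* = 23.5.
From dR/dt = 0: 1.11(1 - R*/1150) = 0.0118·23.5, giving R* = 1150·(1 - 0.25) = 862.
From dC/dt = 0: 0.0015·862 - 0.284 = 0.0156P*, so P* = 1.01/0.0156 = 64.7.

R* ≈ 862, C* ≈ 23.5, P* ≈ 64.7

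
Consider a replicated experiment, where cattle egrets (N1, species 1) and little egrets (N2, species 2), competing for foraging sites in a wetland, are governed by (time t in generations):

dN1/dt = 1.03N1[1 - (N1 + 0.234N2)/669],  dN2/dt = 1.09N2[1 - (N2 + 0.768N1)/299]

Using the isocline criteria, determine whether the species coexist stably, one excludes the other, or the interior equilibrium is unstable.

Compare the nullcline intercepts: K1/α12 = 669/0.234 = 2860 > K2 = 299; K2/α21 = 299/0.768 = 389 < K1 = 669.
Since the inequalities point opposite ways, species 1 can invade but species 2 cannot.

species 1 excludes species 2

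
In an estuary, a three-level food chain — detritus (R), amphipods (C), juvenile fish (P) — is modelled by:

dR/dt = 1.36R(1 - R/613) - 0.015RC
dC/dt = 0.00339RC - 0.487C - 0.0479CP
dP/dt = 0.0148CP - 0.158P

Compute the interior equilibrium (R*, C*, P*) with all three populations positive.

From dP/dt = 0: 0.0148C* = 0.158, so C* = 10.7.
From dR/dt = 0: 1.36(1 - R*/613) = 0.015·10.7, giving R* = 613·(1 - 0.118) = 541.
From dC/dt = 0: 0.00339·541 - 0.487 = 0.0479P*, so P* = 1.35/0.0479 = 28.1.

R* ≈ 541, C* ≈ 10.7, P* ≈ 28.1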